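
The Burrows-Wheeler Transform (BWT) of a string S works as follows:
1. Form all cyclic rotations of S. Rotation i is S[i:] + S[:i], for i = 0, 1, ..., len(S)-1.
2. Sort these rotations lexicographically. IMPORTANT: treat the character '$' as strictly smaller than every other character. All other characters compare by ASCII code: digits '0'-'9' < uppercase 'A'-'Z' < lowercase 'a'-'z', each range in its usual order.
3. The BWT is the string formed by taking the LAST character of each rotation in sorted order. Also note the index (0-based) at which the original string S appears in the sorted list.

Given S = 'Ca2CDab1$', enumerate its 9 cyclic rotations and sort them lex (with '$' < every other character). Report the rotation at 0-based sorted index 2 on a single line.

All 9 rotations (rotation i = S[i:]+S[:i]):
  rot[0] = Ca2CDab1$
  rot[1] = a2CDab1$C
  rot[2] = 2CDab1$Ca
  rot[3] = CDab1$Ca2
  rot[4] = Dab1$Ca2C
  rot[5] = ab1$Ca2CD
  rot[6] = b1$Ca2CDa
  rot[7] = 1$Ca2CDab
  rot[8] = $Ca2CDab1
Sorted (with $ < everything):
  sorted[0] = $Ca2CDab1
  sorted[1] = 1$Ca2CDab
  sorted[2] = 2CDab1$Ca
  sorted[3] = CDab1$Ca2
  sorted[4] = Ca2CDab1$
  sorted[5] = Dab1$Ca2C
  sorted[6] = a2CDab1$C
  sorted[7] = ab1$Ca2CD
  sorted[8] = b1$Ca2CDa
sorted[2] = 2CDab1$Ca

Answer: 2CDab1$Ca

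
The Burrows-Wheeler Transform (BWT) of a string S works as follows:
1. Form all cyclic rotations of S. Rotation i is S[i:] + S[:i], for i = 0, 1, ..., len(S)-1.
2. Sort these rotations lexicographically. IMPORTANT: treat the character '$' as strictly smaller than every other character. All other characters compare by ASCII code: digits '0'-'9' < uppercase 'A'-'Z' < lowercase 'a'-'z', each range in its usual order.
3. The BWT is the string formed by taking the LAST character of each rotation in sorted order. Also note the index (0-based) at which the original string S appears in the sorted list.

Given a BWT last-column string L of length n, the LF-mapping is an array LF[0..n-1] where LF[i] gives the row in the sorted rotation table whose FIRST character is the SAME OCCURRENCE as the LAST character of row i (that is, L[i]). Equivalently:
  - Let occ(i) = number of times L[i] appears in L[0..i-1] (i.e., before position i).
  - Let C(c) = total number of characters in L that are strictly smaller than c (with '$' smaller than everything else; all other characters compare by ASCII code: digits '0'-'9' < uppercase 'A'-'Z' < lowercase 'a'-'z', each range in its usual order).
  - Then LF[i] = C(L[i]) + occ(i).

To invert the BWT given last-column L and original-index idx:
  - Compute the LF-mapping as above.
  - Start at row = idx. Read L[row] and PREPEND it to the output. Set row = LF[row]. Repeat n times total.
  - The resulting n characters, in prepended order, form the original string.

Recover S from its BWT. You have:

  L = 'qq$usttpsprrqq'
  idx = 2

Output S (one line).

Answer: psqprsrtqtquq$

Derivation:
LF mapping: 3 4 0 13 9 11 12 1 10 2 7 8 5 6
Walk LF starting at row 2, prepending L[row]:
  step 1: row=2, L[2]='$', prepend. Next row=LF[2]=0
  step 2: row=0, L[0]='q', prepend. Next row=LF[0]=3
  step 3: row=3, L[3]='u', prepend. Next row=LF[3]=13
  step 4: row=13, L[13]='q', prepend. Next row=LF[13]=6
  step 5: row=6, L[6]='t', prepend. Next row=LF[6]=12
  step 6: row=12, L[12]='q', prepend. Next row=LF[12]=5
  step 7: row=5, L[5]='t', prepend. Next row=LF[5]=11
  step 8: row=11, L[11]='r', prepend. Next row=LF[11]=8
  step 9: row=8, L[8]='s', prepend. Next row=LF[8]=10
  step 10: row=10, L[10]='r', prepend. Next row=LF[10]=7
  step 11: row=7, L[7]='p', prepend. Next row=LF[7]=1
  step 12: row=1, L[1]='q', prepend. Next row=LF[1]=4
  step 13: row=4, L[4]='s', prepend. Next row=LF[4]=9
  step 14: row=9, L[9]='p', prepend. Next row=LF[9]=2
Reversed output: psqprsrtqtquq$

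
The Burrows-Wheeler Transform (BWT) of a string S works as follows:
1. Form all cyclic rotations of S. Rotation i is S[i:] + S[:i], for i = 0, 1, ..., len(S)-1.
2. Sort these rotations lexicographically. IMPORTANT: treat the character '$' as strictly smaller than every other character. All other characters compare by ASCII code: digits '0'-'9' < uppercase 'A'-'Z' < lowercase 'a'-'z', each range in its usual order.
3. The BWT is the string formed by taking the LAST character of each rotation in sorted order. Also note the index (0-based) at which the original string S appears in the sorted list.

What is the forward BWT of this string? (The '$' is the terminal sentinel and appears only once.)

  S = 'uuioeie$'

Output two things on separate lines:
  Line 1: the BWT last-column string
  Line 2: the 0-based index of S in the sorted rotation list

Answer: eioeuiu$
7

Derivation:
All 8 rotations (rotation i = S[i:]+S[:i]):
  rot[0] = uuioeie$
  rot[1] = uioeie$u
  rot[2] = ioeie$uu
  rot[3] = oeie$uui
  rot[4] = eie$uuio
  rot[5] = ie$uuioe
  rot[6] = e$uuioei
  rot[7] = $uuioeie
Sorted (with $ < everything):
  sorted[0] = $uuioeie  (last char: 'e')
  sorted[1] = e$uuioei  (last char: 'i')
  sorted[2] = eie$uuio  (last char: 'o')
  sorted[3] = ie$uuioe  (last char: 'e')
  sorted[4] = ioeie$uu  (last char: 'u')
  sorted[5] = oeie$uui  (last char: 'i')
  sorted[6] = uioeie$u  (last char: 'u')
  sorted[7] = uuioeie$  (last char: '$')
Last column: eioeuiu$
Original string S is at sorted index 7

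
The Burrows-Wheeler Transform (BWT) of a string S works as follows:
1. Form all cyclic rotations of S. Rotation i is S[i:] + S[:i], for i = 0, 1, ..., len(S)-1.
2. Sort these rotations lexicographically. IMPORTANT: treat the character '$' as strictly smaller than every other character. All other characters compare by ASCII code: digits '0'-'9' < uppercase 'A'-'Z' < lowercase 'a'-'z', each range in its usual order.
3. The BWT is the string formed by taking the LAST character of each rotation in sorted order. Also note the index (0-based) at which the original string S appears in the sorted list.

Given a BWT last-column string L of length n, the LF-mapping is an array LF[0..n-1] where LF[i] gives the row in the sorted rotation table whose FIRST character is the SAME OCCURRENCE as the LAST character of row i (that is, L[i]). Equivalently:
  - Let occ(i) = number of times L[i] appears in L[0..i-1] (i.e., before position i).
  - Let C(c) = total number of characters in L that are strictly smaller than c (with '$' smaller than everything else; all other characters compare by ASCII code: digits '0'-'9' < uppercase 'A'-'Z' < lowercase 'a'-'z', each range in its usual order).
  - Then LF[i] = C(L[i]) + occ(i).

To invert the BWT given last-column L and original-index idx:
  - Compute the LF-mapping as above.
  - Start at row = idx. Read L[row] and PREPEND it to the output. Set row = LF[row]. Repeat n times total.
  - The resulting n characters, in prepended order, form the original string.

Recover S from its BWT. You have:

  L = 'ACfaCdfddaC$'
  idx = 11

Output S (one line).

Answer: fadddaCCfCA$

Derivation:
LF mapping: 1 2 10 5 3 7 11 8 9 6 4 0
Walk LF starting at row 11, prepending L[row]:
  step 1: row=11, L[11]='$', prepend. Next row=LF[11]=0
  step 2: row=0, L[0]='A', prepend. Next row=LF[0]=1
  step 3: row=1, L[1]='C', prepend. Next row=LF[1]=2
  step 4: row=2, L[2]='f', prepend. Next row=LF[2]=10
  step 5: row=10, L[10]='C', prepend. Next row=LF[10]=4
  step 6: row=4, L[4]='C', prepend. Next row=LF[4]=3
  step 7: row=3, L[3]='a', prepend. Next row=LF[3]=5
  step 8: row=5, L[5]='d', prepend. Next row=LF[5]=7
  step 9: row=7, L[7]='d', prepend. Next row=LF[7]=8
  step 10: row=8, L[8]='d', prepend. Next row=LF[8]=9
  step 11: row=9, L[9]='a', prepend. Next row=LF[9]=6
  step 12: row=6, L[6]='f', prepend. Next row=LF[6]=11
Reversed output: fadddaCCfCA$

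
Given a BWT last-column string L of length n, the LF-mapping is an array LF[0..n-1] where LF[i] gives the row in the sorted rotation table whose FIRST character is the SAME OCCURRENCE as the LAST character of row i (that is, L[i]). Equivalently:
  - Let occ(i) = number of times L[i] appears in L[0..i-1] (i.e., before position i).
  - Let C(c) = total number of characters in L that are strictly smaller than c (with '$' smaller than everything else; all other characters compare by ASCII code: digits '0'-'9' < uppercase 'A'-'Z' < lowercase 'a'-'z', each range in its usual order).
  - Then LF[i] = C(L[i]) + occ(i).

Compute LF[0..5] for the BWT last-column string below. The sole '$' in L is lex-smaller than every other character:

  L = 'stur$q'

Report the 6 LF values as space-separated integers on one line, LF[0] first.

Char counts: '$':1, 'q':1, 'r':1, 's':1, 't':1, 'u':1
C (first-col start): C('$')=0, C('q')=1, C('r')=2, C('s')=3, C('t')=4, C('u')=5
L[0]='s': occ=0, LF[0]=C('s')+0=3+0=3
L[1]='t': occ=0, LF[1]=C('t')+0=4+0=4
L[2]='u': occ=0, LF[2]=C('u')+0=5+0=5
L[3]='r': occ=0, LF[3]=C('r')+0=2+0=2
L[4]='$': occ=0, LF[4]=C('$')+0=0+0=0
L[5]='q': occ=0, LF[5]=C('q')+0=1+0=1

Answer: 3 4 5 2 0 1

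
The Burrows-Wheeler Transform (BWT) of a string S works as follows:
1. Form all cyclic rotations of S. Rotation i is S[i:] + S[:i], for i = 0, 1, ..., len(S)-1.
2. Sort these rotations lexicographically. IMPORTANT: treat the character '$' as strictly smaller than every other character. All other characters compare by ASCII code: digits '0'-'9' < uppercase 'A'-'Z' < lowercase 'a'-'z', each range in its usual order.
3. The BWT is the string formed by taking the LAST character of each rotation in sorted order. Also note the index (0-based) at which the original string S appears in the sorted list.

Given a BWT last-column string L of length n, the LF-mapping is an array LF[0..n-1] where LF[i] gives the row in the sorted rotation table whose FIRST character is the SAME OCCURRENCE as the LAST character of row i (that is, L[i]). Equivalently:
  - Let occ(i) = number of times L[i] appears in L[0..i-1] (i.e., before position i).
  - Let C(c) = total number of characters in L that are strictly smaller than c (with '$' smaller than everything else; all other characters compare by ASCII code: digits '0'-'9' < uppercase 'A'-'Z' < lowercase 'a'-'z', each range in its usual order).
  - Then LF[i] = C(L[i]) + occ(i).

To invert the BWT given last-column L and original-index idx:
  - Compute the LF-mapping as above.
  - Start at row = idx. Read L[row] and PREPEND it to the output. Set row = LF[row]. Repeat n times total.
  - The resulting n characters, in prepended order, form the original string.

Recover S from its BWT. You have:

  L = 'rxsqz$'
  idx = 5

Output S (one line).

LF mapping: 2 4 3 1 5 0
Walk LF starting at row 5, prepending L[row]:
  step 1: row=5, L[5]='$', prepend. Next row=LF[5]=0
  step 2: row=0, L[0]='r', prepend. Next row=LF[0]=2
  step 3: row=2, L[2]='s', prepend. Next row=LF[2]=3
  step 4: row=3, L[3]='q', prepend. Next row=LF[3]=1
  step 5: row=1, L[1]='x', prepend. Next row=LF[1]=4
  step 6: row=4, L[4]='z', prepend. Next row=LF[4]=5
Reversed output: zxqsr$

Answer: zxqsr$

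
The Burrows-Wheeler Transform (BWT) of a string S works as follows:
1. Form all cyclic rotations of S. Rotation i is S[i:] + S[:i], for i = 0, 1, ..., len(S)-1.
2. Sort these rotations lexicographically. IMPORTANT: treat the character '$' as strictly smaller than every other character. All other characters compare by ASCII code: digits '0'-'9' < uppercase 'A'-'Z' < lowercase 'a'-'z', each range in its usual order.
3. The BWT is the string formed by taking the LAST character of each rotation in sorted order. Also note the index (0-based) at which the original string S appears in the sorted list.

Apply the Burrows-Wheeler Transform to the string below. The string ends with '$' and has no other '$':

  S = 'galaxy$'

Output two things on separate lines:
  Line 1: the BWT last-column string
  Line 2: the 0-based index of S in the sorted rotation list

Answer: ygl$aax
3

Derivation:
All 7 rotations (rotation i = S[i:]+S[:i]):
  rot[0] = galaxy$
  rot[1] = alaxy$g
  rot[2] = laxy$ga
  rot[3] = axy$gal
  rot[4] = xy$gala
  rot[5] = y$galax
  rot[6] = $galaxy
Sorted (with $ < everything):
  sorted[0] = $galaxy  (last char: 'y')
  sorted[1] = alaxy$g  (last char: 'g')
  sorted[2] = axy$gal  (last char: 'l')
  sorted[3] = galaxy$  (last char: '$')
  sorted[4] = laxy$ga  (last char: 'a')
  sorted[5] = xy$gala  (last char: 'a')
  sorted[6] = y$galax  (last char: 'x')
Last column: ygl$aax
Original string S is at sorted index 3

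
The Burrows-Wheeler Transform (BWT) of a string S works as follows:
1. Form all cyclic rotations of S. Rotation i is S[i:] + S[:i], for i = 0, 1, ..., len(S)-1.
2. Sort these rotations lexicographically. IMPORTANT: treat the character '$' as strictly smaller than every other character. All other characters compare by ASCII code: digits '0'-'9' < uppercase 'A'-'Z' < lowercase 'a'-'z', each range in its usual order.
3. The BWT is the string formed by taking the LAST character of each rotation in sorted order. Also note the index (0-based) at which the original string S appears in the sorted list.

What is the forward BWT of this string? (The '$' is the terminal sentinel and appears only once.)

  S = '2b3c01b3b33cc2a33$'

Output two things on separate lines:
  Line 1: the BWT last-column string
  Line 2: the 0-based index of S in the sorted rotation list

Answer: 3c0c$3abbb323123c3
4

Derivation:
All 18 rotations (rotation i = S[i:]+S[:i]):
  rot[0] = 2b3c01b3b33cc2a33$
  rot[1] = b3c01b3b33cc2a33$2
  rot[2] = 3c01b3b33cc2a33$2b
  rot[3] = c01b3b33cc2a33$2b3
  rot[4] = 01b3b33cc2a33$2b3c
  rot[5] = 1b3b33cc2a33$2b3c0
  rot[6] = b3b33cc2a33$2b3c01
  rot[7] = 3b33cc2a33$2b3c01b
  rot[8] = b33cc2a33$2b3c01b3
  rot[9] = 33cc2a33$2b3c01b3b
  rot[10] = 3cc2a33$2b3c01b3b3
  rot[11] = cc2a33$2b3c01b3b33
  rot[12] = c2a33$2b3c01b3b33c
  rot[13] = 2a33$2b3c01b3b33cc
  rot[14] = a33$2b3c01b3b33cc2
  rot[15] = 33$2b3c01b3b33cc2a
  rot[16] = 3$2b3c01b3b33cc2a3
  rot[17] = $2b3c01b3b33cc2a33
Sorted (with $ < everything):
  sorted[0] = $2b3c01b3b33cc2a33  (last char: '3')
  sorted[1] = 01b3b33cc2a33$2b3c  (last char: 'c')
  sorted[2] = 1b3b33cc2a33$2b3c0  (last char: '0')
  sorted[3] = 2a33$2b3c01b3b33cc  (last char: 'c')
  sorted[4] = 2b3c01b3b33cc2a33$  (last char: '$')
  sorted[5] = 3$2b3c01b3b33cc2a3  (last char: '3')
  sorted[6] = 33$2b3c01b3b33cc2a  (last char: 'a')
  sorted[7] = 33cc2a33$2b3c01b3b  (last char: 'b')
  sorted[8] = 3b33cc2a33$2b3c01b  (last char: 'b')
  sorted[9] = 3c01b3b33cc2a33$2b  (last char: 'b')
  sorted[10] = 3cc2a33$2b3c01b3b3  (last char: '3')
  sorted[11] = a33$2b3c01b3b33cc2  (last char: '2')
  sorted[12] = b33cc2a33$2b3c01b3  (last char: '3')
  sorted[13] = b3b33cc2a33$2b3c01  (last char: '1')
  sorted[14] = b3c01b3b33cc2a33$2  (last char: '2')
  sorted[15] = c01b3b33cc2a33$2b3  (last char: '3')
  sorted[16] = c2a33$2b3c01b3b33c  (last char: 'c')
  sorted[17] = cc2a33$2b3c01b3b33  (last char: '3')
Last column: 3c0c$3abbb323123c3
Original string S is at sorted index 4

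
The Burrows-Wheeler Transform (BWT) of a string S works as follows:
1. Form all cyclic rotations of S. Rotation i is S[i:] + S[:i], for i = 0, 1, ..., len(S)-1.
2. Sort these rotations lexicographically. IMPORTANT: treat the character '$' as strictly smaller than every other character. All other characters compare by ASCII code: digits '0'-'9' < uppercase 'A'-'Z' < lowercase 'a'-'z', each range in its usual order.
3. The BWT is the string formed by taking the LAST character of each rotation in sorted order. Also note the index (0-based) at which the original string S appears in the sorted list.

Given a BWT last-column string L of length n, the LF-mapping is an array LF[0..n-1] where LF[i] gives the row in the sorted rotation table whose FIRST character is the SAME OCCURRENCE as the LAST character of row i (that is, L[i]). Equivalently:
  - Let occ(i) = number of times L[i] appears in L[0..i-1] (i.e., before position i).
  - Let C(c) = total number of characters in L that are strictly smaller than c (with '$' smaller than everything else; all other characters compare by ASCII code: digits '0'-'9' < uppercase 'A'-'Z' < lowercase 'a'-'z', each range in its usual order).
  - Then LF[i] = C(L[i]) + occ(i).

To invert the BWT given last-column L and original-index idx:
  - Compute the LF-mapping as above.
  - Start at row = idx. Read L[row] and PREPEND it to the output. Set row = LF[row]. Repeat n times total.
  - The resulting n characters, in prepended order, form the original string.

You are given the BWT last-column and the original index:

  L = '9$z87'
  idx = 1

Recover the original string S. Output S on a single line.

Answer: 7z89$

Derivation:
LF mapping: 3 0 4 2 1
Walk LF starting at row 1, prepending L[row]:
  step 1: row=1, L[1]='$', prepend. Next row=LF[1]=0
  step 2: row=0, L[0]='9', prepend. Next row=LF[0]=3
  step 3: row=3, L[3]='8', prepend. Next row=LF[3]=2
  step 4: row=2, L[2]='z', prepend. Next row=LF[2]=4
  step 5: row=4, L[4]='7', prepend. Next row=LF[4]=1
Reversed output: 7z89$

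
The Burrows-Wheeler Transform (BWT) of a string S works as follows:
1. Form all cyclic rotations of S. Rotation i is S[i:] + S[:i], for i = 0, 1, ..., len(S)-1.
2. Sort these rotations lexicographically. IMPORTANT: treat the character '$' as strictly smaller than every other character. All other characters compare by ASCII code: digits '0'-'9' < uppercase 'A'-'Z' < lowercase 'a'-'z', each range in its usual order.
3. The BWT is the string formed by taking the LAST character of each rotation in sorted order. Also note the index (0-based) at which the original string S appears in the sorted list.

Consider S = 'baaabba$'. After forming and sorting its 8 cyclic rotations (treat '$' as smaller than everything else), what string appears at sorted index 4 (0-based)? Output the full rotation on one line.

Answer: abba$baa

Derivation:
All 8 rotations (rotation i = S[i:]+S[:i]):
  rot[0] = baaabba$
  rot[1] = aaabba$b
  rot[2] = aabba$ba
  rot[3] = abba$baa
  rot[4] = bba$baaa
  rot[5] = ba$baaab
  rot[6] = a$baaabb
  rot[7] = $baaabba
Sorted (with $ < everything):
  sorted[0] = $baaabba
  sorted[1] = a$baaabb
  sorted[2] = aaabba$b
  sorted[3] = aabba$ba
  sorted[4] = abba$baa
  sorted[5] = ba$baaab
  sorted[6] = baaabba$
  sorted[7] = bba$baaa
sorted[4] = abba$baa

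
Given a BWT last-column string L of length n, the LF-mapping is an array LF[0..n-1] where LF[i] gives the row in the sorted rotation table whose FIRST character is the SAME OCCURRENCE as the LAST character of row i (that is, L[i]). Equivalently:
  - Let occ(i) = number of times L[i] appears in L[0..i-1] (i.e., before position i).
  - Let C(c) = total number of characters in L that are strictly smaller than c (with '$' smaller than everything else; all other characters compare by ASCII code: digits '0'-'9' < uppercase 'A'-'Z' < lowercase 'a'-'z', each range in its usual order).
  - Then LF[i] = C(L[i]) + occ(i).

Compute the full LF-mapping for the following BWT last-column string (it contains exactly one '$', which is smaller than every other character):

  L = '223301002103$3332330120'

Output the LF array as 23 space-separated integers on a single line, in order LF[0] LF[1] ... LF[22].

Answer: 10 11 15 16 1 7 2 3 12 8 4 17 0 18 19 20 13 21 22 5 9 14 6

Derivation:
Char counts: '$':1, '0':6, '1':3, '2':5, '3':8
C (first-col start): C('$')=0, C('0')=1, C('1')=7, C('2')=10, C('3')=15
L[0]='2': occ=0, LF[0]=C('2')+0=10+0=10
L[1]='2': occ=1, LF[1]=C('2')+1=10+1=11
L[2]='3': occ=0, LF[2]=C('3')+0=15+0=15
L[3]='3': occ=1, LF[3]=C('3')+1=15+1=16
L[4]='0': occ=0, LF[4]=C('0')+0=1+0=1
L[5]='1': occ=0, LF[5]=C('1')+0=7+0=7
L[6]='0': occ=1, LF[6]=C('0')+1=1+1=2
L[7]='0': occ=2, LF[7]=C('0')+2=1+2=3
L[8]='2': occ=2, LF[8]=C('2')+2=10+2=12
L[9]='1': occ=1, LF[9]=C('1')+1=7+1=8
L[10]='0': occ=3, LF[10]=C('0')+3=1+3=4
L[11]='3': occ=2, LF[11]=C('3')+2=15+2=17
L[12]='$': occ=0, LF[12]=C('$')+0=0+0=0
L[13]='3': occ=3, LF[13]=C('3')+3=15+3=18
L[14]='3': occ=4, LF[14]=C('3')+4=15+4=19
L[15]='3': occ=5, LF[15]=C('3')+5=15+5=20
L[16]='2': occ=3, LF[16]=C('2')+3=10+3=13
L[17]='3': occ=6, LF[17]=C('3')+6=15+6=21
L[18]='3': occ=7, LF[18]=C('3')+7=15+7=22
L[19]='0': occ=4, LF[19]=C('0')+4=1+4=5
L[20]='1': occ=2, LF[20]=C('1')+2=7+2=9
L[21]='2': occ=4, LF[21]=C('2')+4=10+4=14
L[22]='0': occ=5, LF[22]=C('0')+5=1+5=6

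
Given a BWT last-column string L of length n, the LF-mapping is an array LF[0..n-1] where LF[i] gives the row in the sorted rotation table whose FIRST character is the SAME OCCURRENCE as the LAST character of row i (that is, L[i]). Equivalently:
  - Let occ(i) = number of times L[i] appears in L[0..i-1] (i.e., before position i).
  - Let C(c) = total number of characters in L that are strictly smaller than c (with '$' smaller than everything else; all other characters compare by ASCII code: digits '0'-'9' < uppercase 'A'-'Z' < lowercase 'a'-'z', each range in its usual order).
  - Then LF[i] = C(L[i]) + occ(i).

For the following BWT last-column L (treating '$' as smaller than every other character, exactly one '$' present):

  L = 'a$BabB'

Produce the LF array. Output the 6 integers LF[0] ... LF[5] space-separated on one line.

Char counts: '$':1, 'B':2, 'a':2, 'b':1
C (first-col start): C('$')=0, C('B')=1, C('a')=3, C('b')=5
L[0]='a': occ=0, LF[0]=C('a')+0=3+0=3
L[1]='$': occ=0, LF[1]=C('$')+0=0+0=0
L[2]='B': occ=0, LF[2]=C('B')+0=1+0=1
L[3]='a': occ=1, LF[3]=C('a')+1=3+1=4
L[4]='b': occ=0, LF[4]=C('b')+0=5+0=5
L[5]='B': occ=1, LF[5]=C('B')+1=1+1=2

Answer: 3 0 1 4 5 2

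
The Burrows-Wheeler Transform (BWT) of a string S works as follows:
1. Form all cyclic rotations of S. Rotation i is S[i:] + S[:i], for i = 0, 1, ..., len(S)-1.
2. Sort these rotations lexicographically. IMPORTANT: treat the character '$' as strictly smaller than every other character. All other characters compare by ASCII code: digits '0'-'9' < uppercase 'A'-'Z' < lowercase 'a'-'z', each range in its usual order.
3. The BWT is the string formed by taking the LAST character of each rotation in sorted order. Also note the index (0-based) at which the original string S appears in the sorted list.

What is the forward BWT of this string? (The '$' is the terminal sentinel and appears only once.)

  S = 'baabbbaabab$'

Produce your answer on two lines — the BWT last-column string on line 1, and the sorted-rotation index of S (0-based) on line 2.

All 12 rotations (rotation i = S[i:]+S[:i]):
  rot[0] = baabbbaabab$
  rot[1] = aabbbaabab$b
  rot[2] = abbbaabab$ba
  rot[3] = bbbaabab$baa
  rot[4] = bbaabab$baab
  rot[5] = baabab$baabb
  rot[6] = aabab$baabbb
  rot[7] = abab$baabbba
  rot[8] = bab$baabbbaa
  rot[9] = ab$baabbbaab
  rot[10] = b$baabbbaaba
  rot[11] = $baabbbaabab
Sorted (with $ < everything):
  sorted[0] = $baabbbaabab  (last char: 'b')
  sorted[1] = aabab$baabbb  (last char: 'b')
  sorted[2] = aabbbaabab$b  (last char: 'b')
  sorted[3] = ab$baabbbaab  (last char: 'b')
  sorted[4] = abab$baabbba  (last char: 'a')
  sorted[5] = abbbaabab$ba  (last char: 'a')
  sorted[6] = b$baabbbaaba  (last char: 'a')
  sorted[7] = baabab$baabb  (last char: 'b')
  sorted[8] = baabbbaabab$  (last char: '$')
  sorted[9] = bab$baabbbaa  (last char: 'a')
  sorted[10] = bbaabab$baab  (last char: 'b')
  sorted[11] = bbbaabab$baa  (last char: 'a')
Last column: bbbbaaab$aba
Original string S is at sorted index 8

Answer: bbbbaaab$aba
8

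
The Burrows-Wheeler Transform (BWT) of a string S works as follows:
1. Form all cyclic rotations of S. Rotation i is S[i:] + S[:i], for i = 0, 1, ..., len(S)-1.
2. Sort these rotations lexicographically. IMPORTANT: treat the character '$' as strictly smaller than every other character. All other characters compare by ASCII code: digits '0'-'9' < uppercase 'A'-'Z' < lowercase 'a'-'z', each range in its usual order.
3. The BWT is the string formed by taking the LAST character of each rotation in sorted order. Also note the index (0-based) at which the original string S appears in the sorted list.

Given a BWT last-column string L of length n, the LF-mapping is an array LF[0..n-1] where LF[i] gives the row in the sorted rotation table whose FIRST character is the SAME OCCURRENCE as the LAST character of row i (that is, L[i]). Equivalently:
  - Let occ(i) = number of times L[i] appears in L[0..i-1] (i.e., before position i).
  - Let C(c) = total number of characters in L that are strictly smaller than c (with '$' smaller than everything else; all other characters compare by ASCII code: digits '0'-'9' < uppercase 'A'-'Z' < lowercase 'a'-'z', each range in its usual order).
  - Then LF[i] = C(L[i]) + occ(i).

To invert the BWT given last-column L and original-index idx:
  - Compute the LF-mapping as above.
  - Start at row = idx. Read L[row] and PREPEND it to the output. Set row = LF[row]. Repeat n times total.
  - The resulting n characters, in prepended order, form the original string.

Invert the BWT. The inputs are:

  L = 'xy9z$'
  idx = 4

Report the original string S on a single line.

LF mapping: 2 3 1 4 0
Walk LF starting at row 4, prepending L[row]:
  step 1: row=4, L[4]='$', prepend. Next row=LF[4]=0
  step 2: row=0, L[0]='x', prepend. Next row=LF[0]=2
  step 3: row=2, L[2]='9', prepend. Next row=LF[2]=1
  step 4: row=1, L[1]='y', prepend. Next row=LF[1]=3
  step 5: row=3, L[3]='z', prepend. Next row=LF[3]=4
Reversed output: zy9x$

Answer: zy9x$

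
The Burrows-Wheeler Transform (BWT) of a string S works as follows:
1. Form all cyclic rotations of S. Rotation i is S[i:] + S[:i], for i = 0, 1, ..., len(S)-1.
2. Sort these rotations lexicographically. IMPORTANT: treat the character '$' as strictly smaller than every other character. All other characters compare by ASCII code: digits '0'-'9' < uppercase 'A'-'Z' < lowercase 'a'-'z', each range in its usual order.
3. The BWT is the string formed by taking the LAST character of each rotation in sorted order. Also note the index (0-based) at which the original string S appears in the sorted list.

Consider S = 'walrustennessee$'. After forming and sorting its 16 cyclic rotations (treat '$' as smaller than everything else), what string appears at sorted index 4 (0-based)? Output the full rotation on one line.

Answer: ennessee$walrust

Derivation:
All 16 rotations (rotation i = S[i:]+S[:i]):
  rot[0] = walrustennessee$
  rot[1] = alrustennessee$w
  rot[2] = lrustennessee$wa
  rot[3] = rustennessee$wal
  rot[4] = ustennessee$walr
  rot[5] = stennessee$walru
  rot[6] = tennessee$walrus
  rot[7] = ennessee$walrust
  rot[8] = nnessee$walruste
  rot[9] = nessee$walrusten
  rot[10] = essee$walrustenn
  rot[11] = ssee$walrustenne
  rot[12] = see$walrustennes
  rot[13] = ee$walrustenness
  rot[14] = e$walrustennesse
  rot[15] = $walrustennessee
Sorted (with $ < everything):
  sorted[0] = $walrustennessee
  sorted[1] = alrustennessee$w
  sorted[2] = e$walrustennesse
  sorted[3] = ee$walrustenness
  sorted[4] = ennessee$walrust
  sorted[5] = essee$walrustenn
  sorted[6] = lrustennessee$wa
  sorted[7] = nessee$walrusten
  sorted[8] = nnessee$walruste
  sorted[9] = rustennessee$wal
  sorted[10] = see$walrustennes
  sorted[11] = ssee$walrustenne
  sorted[12] = stennessee$walru
  sorted[13] = tennessee$walrus
  sorted[14] = ustennessee$walr
  sorted[15] = walrustennessee$
sorted[4] = ennessee$walrust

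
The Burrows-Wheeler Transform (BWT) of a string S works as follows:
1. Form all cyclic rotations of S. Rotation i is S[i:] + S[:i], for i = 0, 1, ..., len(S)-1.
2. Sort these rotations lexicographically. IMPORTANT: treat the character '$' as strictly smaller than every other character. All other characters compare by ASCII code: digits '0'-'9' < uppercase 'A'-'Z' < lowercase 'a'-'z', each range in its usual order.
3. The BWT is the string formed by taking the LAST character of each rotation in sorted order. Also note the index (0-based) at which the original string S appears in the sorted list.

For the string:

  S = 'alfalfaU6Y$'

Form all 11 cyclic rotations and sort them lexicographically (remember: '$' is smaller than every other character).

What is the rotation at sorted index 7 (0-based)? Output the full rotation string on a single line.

All 11 rotations (rotation i = S[i:]+S[:i]):
  rot[0] = alfalfaU6Y$
  rot[1] = lfalfaU6Y$a
  rot[2] = falfaU6Y$al
  rot[3] = alfaU6Y$alf
  rot[4] = lfaU6Y$alfa
  rot[5] = faU6Y$alfal
  rot[6] = aU6Y$alfalf
  rot[7] = U6Y$alfalfa
  rot[8] = 6Y$alfalfaU
  rot[9] = Y$alfalfaU6
  rot[10] = $alfalfaU6Y
Sorted (with $ < everything):
  sorted[0] = $alfalfaU6Y
  sorted[1] = 6Y$alfalfaU
  sorted[2] = U6Y$alfalfa
  sorted[3] = Y$alfalfaU6
  sorted[4] = aU6Y$alfalf
  sorted[5] = alfaU6Y$alf
  sorted[6] = alfalfaU6Y$
  sorted[7] = faU6Y$alfal
  sorted[8] = falfaU6Y$al
  sorted[9] = lfaU6Y$alfa
  sorted[10] = lfalfaU6Y$a
sorted[7] = faU6Y$alfal

Answer: faU6Y$alfal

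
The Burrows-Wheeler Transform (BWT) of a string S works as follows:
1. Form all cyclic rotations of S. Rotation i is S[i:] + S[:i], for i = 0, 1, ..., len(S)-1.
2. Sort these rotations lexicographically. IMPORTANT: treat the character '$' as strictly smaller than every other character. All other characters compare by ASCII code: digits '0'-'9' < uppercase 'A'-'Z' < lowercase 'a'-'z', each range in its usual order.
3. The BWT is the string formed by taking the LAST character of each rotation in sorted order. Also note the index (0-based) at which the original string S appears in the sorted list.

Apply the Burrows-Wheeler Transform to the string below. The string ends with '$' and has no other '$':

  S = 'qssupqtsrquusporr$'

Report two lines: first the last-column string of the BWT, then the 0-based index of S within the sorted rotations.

Answer: rpsu$prrsoutqsqsuq
4

Derivation:
All 18 rotations (rotation i = S[i:]+S[:i]):
  rot[0] = qssupqtsrquusporr$
  rot[1] = ssupqtsrquusporr$q
  rot[2] = supqtsrquusporr$qs
  rot[3] = upqtsrquusporr$qss
  rot[4] = pqtsrquusporr$qssu
  rot[5] = qtsrquusporr$qssup
  rot[6] = tsrquusporr$qssupq
  rot[7] = srquusporr$qssupqt
  rot[8] = rquusporr$qssupqts
  rot[9] = quusporr$qssupqtsr
  rot[10] = uusporr$qssupqtsrq
  rot[11] = usporr$qssupqtsrqu
  rot[12] = sporr$qssupqtsrquu
  rot[13] = porr$qssupqtsrquus
  rot[14] = orr$qssupqtsrquusp
  rot[15] = rr$qssupqtsrquuspo
  rot[16] = r$qssupqtsrquuspor
  rot[17] = $qssupqtsrquusporr
Sorted (with $ < everything):
  sorted[0] = $qssupqtsrquusporr  (last char: 'r')
  sorted[1] = orr$qssupqtsrquusp  (last char: 'p')
  sorted[2] = porr$qssupqtsrquus  (last char: 's')
  sorted[3] = pqtsrquusporr$qssu  (last char: 'u')
  sorted[4] = qssupqtsrquusporr$  (last char: '$')
  sorted[5] = qtsrquusporr$qssup  (last char: 'p')
  sorted[6] = quusporr$qssupqtsr  (last char: 'r')
  sorted[7] = r$qssupqtsrquuspor  (last char: 'r')
  sorted[8] = rquusporr$qssupqts  (last char: 's')
  sorted[9] = rr$qssupqtsrquuspo  (last char: 'o')
  sorted[10] = sporr$qssupqtsrquu  (last char: 'u')
  sorted[11] = srquusporr$qssupqt  (last char: 't')
  sorted[12] = ssupqtsrquusporr$q  (last char: 'q')
  sorted[13] = supqtsrquusporr$qs  (last char: 's')
  sorted[14] = tsrquusporr$qssupq  (last char: 'q')
  sorted[15] = upqtsrquusporr$qss  (last char: 's')
  sorted[16] = usporr$qssupqtsrqu  (last char: 'u')
  sorted[17] = uusporr$qssupqtsrq  (last char: 'q')
Last column: rpsu$prrsoutqsqsuq
Original string S is at sorted index 4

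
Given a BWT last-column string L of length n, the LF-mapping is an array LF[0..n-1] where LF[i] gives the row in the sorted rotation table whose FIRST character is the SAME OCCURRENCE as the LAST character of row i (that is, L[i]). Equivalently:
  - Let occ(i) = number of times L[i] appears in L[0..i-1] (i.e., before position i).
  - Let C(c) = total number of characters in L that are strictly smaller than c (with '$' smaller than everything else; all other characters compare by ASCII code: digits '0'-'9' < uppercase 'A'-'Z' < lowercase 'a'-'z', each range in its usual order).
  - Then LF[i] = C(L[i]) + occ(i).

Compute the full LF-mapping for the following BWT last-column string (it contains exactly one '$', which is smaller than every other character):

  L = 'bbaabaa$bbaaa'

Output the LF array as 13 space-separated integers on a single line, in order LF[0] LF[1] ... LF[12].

Char counts: '$':1, 'a':7, 'b':5
C (first-col start): C('$')=0, C('a')=1, C('b')=8
L[0]='b': occ=0, LF[0]=C('b')+0=8+0=8
L[1]='b': occ=1, LF[1]=C('b')+1=8+1=9
L[2]='a': occ=0, LF[2]=C('a')+0=1+0=1
L[3]='a': occ=1, LF[3]=C('a')+1=1+1=2
L[4]='b': occ=2, LF[4]=C('b')+2=8+2=10
L[5]='a': occ=2, LF[5]=C('a')+2=1+2=3
L[6]='a': occ=3, LF[6]=C('a')+3=1+3=4
L[7]='$': occ=0, LF[7]=C('$')+0=0+0=0
L[8]='b': occ=3, LF[8]=C('b')+3=8+3=11
L[9]='b': occ=4, LF[9]=C('b')+4=8+4=12
L[10]='a': occ=4, LF[10]=C('a')+4=1+4=5
L[11]='a': occ=5, LF[11]=C('a')+5=1+5=6
L[12]='a': occ=6, LF[12]=C('a')+6=1+6=7

Answer: 8 9 1 2 10 3 4 0 11 12 5 6 7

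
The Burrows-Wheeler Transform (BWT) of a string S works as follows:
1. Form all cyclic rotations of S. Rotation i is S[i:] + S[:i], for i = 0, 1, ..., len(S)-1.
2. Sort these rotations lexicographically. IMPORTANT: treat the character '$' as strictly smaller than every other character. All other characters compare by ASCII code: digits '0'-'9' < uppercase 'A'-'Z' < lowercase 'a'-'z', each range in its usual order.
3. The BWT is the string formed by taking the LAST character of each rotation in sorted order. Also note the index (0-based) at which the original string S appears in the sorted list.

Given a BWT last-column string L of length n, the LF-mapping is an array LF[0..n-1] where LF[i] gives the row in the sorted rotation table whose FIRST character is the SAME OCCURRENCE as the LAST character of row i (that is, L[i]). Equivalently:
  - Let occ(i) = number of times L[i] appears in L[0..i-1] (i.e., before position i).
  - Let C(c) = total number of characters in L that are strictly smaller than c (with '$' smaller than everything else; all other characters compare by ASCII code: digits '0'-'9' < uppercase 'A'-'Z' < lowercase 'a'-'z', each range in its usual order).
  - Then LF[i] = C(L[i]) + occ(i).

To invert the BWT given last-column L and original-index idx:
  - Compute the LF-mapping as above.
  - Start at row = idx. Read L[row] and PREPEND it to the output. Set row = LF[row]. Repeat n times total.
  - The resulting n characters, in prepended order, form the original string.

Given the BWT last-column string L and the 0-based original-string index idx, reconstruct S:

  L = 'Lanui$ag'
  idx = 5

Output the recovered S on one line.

LF mapping: 1 2 6 7 5 0 3 4
Walk LF starting at row 5, prepending L[row]:
  step 1: row=5, L[5]='$', prepend. Next row=LF[5]=0
  step 2: row=0, L[0]='L', prepend. Next row=LF[0]=1
  step 3: row=1, L[1]='a', prepend. Next row=LF[1]=2
  step 4: row=2, L[2]='n', prepend. Next row=LF[2]=6
  step 5: row=6, L[6]='a', prepend. Next row=LF[6]=3
  step 6: row=3, L[3]='u', prepend. Next row=LF[3]=7
  step 7: row=7, L[7]='g', prepend. Next row=LF[7]=4
  step 8: row=4, L[4]='i', prepend. Next row=LF[4]=5
Reversed output: iguanaL$

Answer: iguanaL$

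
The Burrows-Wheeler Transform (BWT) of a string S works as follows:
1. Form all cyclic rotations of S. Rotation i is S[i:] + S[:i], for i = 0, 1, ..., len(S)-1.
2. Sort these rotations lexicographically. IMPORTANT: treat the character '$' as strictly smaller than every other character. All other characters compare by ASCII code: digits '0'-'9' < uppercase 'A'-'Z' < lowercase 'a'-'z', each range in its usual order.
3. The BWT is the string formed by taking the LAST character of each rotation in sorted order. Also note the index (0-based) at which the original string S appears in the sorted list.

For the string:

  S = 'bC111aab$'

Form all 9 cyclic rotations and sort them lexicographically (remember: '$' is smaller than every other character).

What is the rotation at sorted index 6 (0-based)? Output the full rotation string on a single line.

All 9 rotations (rotation i = S[i:]+S[:i]):
  rot[0] = bC111aab$
  rot[1] = C111aab$b
  rot[2] = 111aab$bC
  rot[3] = 11aab$bC1
  rot[4] = 1aab$bC11
  rot[5] = aab$bC111
  rot[6] = ab$bC111a
  rot[7] = b$bC111aa
  rot[8] = $bC111aab
Sorted (with $ < everything):
  sorted[0] = $bC111aab
  sorted[1] = 111aab$bC
  sorted[2] = 11aab$bC1
  sorted[3] = 1aab$bC11
  sorted[4] = C111aab$b
  sorted[5] = aab$bC111
  sorted[6] = ab$bC111a
  sorted[7] = b$bC111aa
  sorted[8] = bC111aab$
sorted[6] = ab$bC111a

Answer: ab$bC111a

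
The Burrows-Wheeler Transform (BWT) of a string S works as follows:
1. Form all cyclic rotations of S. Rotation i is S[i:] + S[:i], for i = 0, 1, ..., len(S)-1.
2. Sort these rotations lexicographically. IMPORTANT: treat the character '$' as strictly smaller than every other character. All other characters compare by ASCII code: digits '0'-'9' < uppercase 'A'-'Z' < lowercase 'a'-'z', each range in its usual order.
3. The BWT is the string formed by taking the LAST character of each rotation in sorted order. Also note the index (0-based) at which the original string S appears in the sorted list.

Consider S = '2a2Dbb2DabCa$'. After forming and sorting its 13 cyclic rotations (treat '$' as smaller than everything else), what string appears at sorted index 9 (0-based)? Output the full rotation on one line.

All 13 rotations (rotation i = S[i:]+S[:i]):
  rot[0] = 2a2Dbb2DabCa$
  rot[1] = a2Dbb2DabCa$2
  rot[2] = 2Dbb2DabCa$2a
  rot[3] = Dbb2DabCa$2a2
  rot[4] = bb2DabCa$2a2D
  rot[5] = b2DabCa$2a2Db
  rot[6] = 2DabCa$2a2Dbb
  rot[7] = DabCa$2a2Dbb2
  rot[8] = abCa$2a2Dbb2D
  rot[9] = bCa$2a2Dbb2Da
  rot[10] = Ca$2a2Dbb2Dab
  rot[11] = a$2a2Dbb2DabC
  rot[12] = $2a2Dbb2DabCa
Sorted (with $ < everything):
  sorted[0] = $2a2Dbb2DabCa
  sorted[1] = 2DabCa$2a2Dbb
  sorted[2] = 2Dbb2DabCa$2a
  sorted[3] = 2a2Dbb2DabCa$
  sorted[4] = Ca$2a2Dbb2Dab
  sorted[5] = DabCa$2a2Dbb2
  sorted[6] = Dbb2DabCa$2a2
  sorted[7] = a$2a2Dbb2DabC
  sorted[8] = a2Dbb2DabCa$2
  sorted[9] = abCa$2a2Dbb2D
  sorted[10] = b2DabCa$2a2Db
  sorted[11] = bCa$2a2Dbb2Da
  sorted[12] = bb2DabCa$2a2D
sorted[9] = abCa$2a2Dbb2D

Answer: abCa$2a2Dbb2D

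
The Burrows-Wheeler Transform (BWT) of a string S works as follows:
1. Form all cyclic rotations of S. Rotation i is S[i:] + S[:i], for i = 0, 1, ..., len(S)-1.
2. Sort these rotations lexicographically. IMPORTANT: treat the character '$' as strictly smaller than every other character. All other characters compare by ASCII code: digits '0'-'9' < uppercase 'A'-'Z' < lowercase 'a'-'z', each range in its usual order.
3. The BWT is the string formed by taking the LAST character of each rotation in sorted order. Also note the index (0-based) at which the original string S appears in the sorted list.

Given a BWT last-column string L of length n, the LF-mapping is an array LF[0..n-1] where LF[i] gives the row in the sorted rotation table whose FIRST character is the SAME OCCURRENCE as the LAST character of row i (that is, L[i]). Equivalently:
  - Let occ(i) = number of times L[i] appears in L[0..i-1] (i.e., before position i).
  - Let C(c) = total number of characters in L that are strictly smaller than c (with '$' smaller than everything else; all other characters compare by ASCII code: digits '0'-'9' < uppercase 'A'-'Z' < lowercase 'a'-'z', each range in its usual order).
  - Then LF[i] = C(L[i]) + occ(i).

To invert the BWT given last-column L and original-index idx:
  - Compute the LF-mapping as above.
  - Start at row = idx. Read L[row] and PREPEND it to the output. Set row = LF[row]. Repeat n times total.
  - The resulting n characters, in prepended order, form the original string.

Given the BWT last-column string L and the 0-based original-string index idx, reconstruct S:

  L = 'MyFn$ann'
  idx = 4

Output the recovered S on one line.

Answer: nannyFM$

Derivation:
LF mapping: 2 7 1 4 0 3 5 6
Walk LF starting at row 4, prepending L[row]:
  step 1: row=4, L[4]='$', prepend. Next row=LF[4]=0
  step 2: row=0, L[0]='M', prepend. Next row=LF[0]=2
  step 3: row=2, L[2]='F', prepend. Next row=LF[2]=1
  step 4: row=1, L[1]='y', prepend. Next row=LF[1]=7
  step 5: row=7, L[7]='n', prepend. Next row=LF[7]=6
  step 6: row=6, L[6]='n', prepend. Next row=LF[6]=5
  step 7: row=5, L[5]='a', prepend. Next row=LF[5]=3
  step 8: row=3, L[3]='n', prepend. Next row=LF[3]=4
Reversed output: nannyFM$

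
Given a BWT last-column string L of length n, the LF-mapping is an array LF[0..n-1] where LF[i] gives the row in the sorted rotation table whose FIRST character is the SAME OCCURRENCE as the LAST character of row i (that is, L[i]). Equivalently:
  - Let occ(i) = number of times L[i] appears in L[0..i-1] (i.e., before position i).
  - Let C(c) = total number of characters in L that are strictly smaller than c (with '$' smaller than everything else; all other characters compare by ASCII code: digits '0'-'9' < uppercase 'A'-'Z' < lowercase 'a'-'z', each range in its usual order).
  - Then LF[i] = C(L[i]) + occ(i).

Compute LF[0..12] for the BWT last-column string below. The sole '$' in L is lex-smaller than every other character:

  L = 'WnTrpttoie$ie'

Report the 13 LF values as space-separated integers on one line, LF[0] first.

Char counts: '$':1, 'T':1, 'W':1, 'e':2, 'i':2, 'n':1, 'o':1, 'p':1, 'r':1, 't':2
C (first-col start): C('$')=0, C('T')=1, C('W')=2, C('e')=3, C('i')=5, C('n')=7, C('o')=8, C('p')=9, C('r')=10, C('t')=11
L[0]='W': occ=0, LF[0]=C('W')+0=2+0=2
L[1]='n': occ=0, LF[1]=C('n')+0=7+0=7
L[2]='T': occ=0, LF[2]=C('T')+0=1+0=1
L[3]='r': occ=0, LF[3]=C('r')+0=10+0=10
L[4]='p': occ=0, LF[4]=C('p')+0=9+0=9
L[5]='t': occ=0, LF[5]=C('t')+0=11+0=11
L[6]='t': occ=1, LF[6]=C('t')+1=11+1=12
L[7]='o': occ=0, LF[7]=C('o')+0=8+0=8
L[8]='i': occ=0, LF[8]=C('i')+0=5+0=5
L[9]='e': occ=0, LF[9]=C('e')+0=3+0=3
L[10]='$': occ=0, LF[10]=C('$')+0=0+0=0
L[11]='i': occ=1, LF[11]=C('i')+1=5+1=6
L[12]='e': occ=1, LF[12]=C('e')+1=3+1=4

Answer: 2 7 1 10 9 11 12 8 5 3 0 6 4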